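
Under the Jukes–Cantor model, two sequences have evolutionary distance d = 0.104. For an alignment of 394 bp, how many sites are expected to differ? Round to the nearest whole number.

Invert JC69: p = (3/4)(1 − e^(−4d/3)) = 0.75 × (1 − e^(-0.138667)) = 0.75 × (1 − 0.870518) = 0.097112.
Expected differing sites = pL ≈ 0.097112 × 394 = 38.262128 ≈ 38.

38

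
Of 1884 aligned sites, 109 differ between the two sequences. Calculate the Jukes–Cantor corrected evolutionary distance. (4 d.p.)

p = 109/1884 ≈ 0.057856.
d = −(3/4) ln(1 − 4p/3) = −0.75 ln(1 − 0.077141) = −0.75 ln(0.922859)
  = −0.75 × (-0.080279) = 0.060209 substitutions/site.

0.0602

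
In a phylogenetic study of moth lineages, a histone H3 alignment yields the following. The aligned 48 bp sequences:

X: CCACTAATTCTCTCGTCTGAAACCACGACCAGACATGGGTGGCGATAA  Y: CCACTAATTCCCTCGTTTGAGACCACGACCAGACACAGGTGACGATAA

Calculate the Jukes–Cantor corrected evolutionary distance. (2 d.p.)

0.14

The sequences differ at 6 of 48 sites (11, 17, 21, 36, 37, 42), so p = 6/48 = 0.125.
d = −(3/4) ln(1 − 4p/3) = −0.75 ln(1 − 0.166667) = −0.75 ln(0.833333)
  = −0.75 × (-0.182322) = 0.136742 substitutions/site.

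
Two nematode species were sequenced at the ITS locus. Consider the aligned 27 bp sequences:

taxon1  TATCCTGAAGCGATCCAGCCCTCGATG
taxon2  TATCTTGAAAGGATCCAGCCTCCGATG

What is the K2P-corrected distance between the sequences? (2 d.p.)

0.22

Of 27 sites, 4 differences are transitions and 1 are transversions, so P = 4/27 ≈ 0.148148 and Q = 1/27 ≈ 0.037037.
Under the Kimura two-parameter model, d = −½ ln(1 − 2P − Q) − ¼ ln(1 − 2Q).
1 − 2P − Q = 0.666667, giving −½ ln(0.666667) = 0.202732.
1 − 2Q = 0.925926, giving −¼ ln(0.925926) = 0.019240.
d = 0.202732 + 0.019240 = 0.221972.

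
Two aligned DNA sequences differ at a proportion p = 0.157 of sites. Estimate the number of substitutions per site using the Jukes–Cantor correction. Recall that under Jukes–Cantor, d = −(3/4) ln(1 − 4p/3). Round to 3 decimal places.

d = −(3/4) ln(1 − 4p/3) = −0.75 ln(1 − 0.209333) = −0.75 ln(0.790667)
  = −0.75 × (-0.234878) = 0.176159 substitutions/site.

0.176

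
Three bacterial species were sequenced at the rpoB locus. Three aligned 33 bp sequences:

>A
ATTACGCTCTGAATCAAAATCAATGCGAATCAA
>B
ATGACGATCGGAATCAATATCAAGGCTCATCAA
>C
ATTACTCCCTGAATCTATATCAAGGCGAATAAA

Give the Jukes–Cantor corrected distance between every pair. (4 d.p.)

A–B: 7/33 sites differ → p ≈ 0.212121, d = −0.75 ln(1 − 0.282828) = 0.249330 ≈ 0.2493.
A–C: 6/33 sites differ → p ≈ 0.181818, d = −0.75 ln(1 − 0.242424) = 0.208224 ≈ 0.2082.
B–C: 9/33 sites differ → p ≈ 0.272727, d = −0.75 ln(1 − 0.363636) = 0.338988 ≈ 0.3390.

d(A,B) = 0.2493, d(A,C) = 0.2082, d(B,C) = 0.3390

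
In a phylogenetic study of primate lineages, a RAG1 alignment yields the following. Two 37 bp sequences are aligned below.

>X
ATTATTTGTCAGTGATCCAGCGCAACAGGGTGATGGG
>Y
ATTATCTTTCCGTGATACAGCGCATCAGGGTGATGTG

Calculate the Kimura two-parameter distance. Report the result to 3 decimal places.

0.184

Of 37 sites, 1 differences are transitions and 5 are transversions, so P = 1/37 ≈ 0.027027 and Q = 5/37 ≈ 0.135135.
Under the Kimura two-parameter model, d = −½ ln(1 − 2P − Q) − ¼ ln(1 − 2Q).
1 − 2P − Q = 0.810811, giving −½ ln(0.810811) = 0.104860.
1 − 2Q = 0.72973, giving −¼ ln(0.72973) = 0.078770.
d = 0.104860 + 0.078770 = 0.183630.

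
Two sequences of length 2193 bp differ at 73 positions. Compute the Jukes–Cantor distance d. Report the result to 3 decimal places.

0.034

p = 73/2193 ≈ 0.033288.
d = −(3/4) ln(1 − 4p/3) = −0.75 ln(1 − 0.044384) = −0.75 ln(0.955616)
  = −0.75 × (-0.045399) = 0.034049 substitutions/site.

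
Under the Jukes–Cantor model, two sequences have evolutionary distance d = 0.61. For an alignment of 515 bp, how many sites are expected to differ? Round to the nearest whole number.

Invert JC69: p = (3/4)(1 − e^(−4d/3)) = 0.75 × (1 − e^(-0.813333)) = 0.75 × (1 − 0.443378) = 0.417467.
Expected differing sites = pL ≈ 0.417467 × 515 = 214.995505 ≈ 215.

215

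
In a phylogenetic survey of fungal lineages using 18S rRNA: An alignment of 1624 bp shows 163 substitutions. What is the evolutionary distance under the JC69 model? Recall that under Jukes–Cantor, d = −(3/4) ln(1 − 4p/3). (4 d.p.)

0.1078

p = 163/1624 ≈ 0.100369.
d = −(3/4) ln(1 − 4p/3) = −0.75 ln(1 − 0.133825) = −0.75 ln(0.866175)
  = −0.75 × (-0.143668) = 0.107751 substitutions/site.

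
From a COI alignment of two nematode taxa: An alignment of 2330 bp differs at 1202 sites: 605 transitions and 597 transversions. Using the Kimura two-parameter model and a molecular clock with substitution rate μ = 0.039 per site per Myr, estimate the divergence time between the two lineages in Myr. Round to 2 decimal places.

P = 605/2330 ≈ 0.259657 and Q = 597/2330 ≈ 0.256223.
Under the Kimura two-parameter model, d = −½ ln(1 − 2P − Q) − ¼ ln(1 − 2Q).
1 − 2P − Q = 0.224463, giving −½ ln(0.224463) = 0.747022.
1 − 2Q = 0.487554, giving −¼ ln(0.487554) = 0.179589.
d = 0.747022 + 0.179589 = 0.926611.
Under a molecular clock d = 2μt, so t = d/(2μ) = 0.926611 / (2 × 0.039) = 11.88 Myr.

11.88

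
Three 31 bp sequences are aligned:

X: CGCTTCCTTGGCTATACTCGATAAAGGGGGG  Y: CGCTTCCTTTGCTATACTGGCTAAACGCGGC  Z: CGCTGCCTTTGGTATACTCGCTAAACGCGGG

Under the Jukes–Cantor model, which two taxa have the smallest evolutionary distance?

Y and Z

X–Y: 6/31 differ, p = 0.194, d = 0.224.
X–Z: 6/31 differ, p = 0.194, d = 0.224.
Y–Z: 4/31 differ, p = 0.129, d = 0.142.
The smallest distance is between Y and Z.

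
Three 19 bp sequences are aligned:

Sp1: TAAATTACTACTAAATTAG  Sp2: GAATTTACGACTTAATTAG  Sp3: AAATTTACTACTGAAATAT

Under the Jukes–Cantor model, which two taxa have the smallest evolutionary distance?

Sp1–Sp2: 4/19 differ, p = 0.211, d = 0.247.
Sp1–Sp3: 5/19 differ, p = 0.263, d = 0.324.
Sp2–Sp3: 5/19 differ, p = 0.263, d = 0.324.
The smallest distance is between Sp1 and Sp2.

Sp1 and Sp2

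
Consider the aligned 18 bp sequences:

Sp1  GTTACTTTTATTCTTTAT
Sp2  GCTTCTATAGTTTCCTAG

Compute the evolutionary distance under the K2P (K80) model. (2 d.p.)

0.90

Of 18 sites, 5 differences are transitions and 4 are transversions, so P = 5/18 ≈ 0.277778 and Q = 4/18 ≈ 0.222222.
Under the Kimura two-parameter model, d = −½ ln(1 − 2P − Q) − ¼ ln(1 − 2Q).
1 − 2P − Q = 0.222222, giving −½ ln(0.222222) = 0.752039.
1 − 2Q = 0.555556, giving −¼ ln(0.555556) = 0.146946.
d = 0.752039 + 0.146946 = 0.898985.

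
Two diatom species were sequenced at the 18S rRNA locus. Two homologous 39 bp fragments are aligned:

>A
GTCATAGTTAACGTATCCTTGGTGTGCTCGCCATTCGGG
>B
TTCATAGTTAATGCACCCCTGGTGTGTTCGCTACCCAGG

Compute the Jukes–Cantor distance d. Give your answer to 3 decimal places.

0.314

The sequences differ at 10 of 39 sites (1, 12, 14, 16, 19, 27, 32, 34, 35, 37), so p = 10/39 ≈ 0.25641.
d = −(3/4) ln(1 − 4p/3) = −0.75 ln(1 − 0.34188) = −0.75 ln(0.65812)
  = −0.75 × (-0.418368) = 0.313776 substitutions/site.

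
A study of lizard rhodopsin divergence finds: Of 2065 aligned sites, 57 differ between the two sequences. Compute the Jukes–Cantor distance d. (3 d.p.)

p = 57/2065 ≈ 0.027603.
d = −(3/4) ln(1 − 4p/3) = −0.75 ln(1 − 0.036804) = −0.75 ln(0.963196)
  = −0.75 × (-0.037498) = 0.028124 substitutions/site.

0.028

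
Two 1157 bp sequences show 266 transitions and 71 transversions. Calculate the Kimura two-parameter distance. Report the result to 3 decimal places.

0.401

P = 266/1157 ≈ 0.229905 and Q = 71/1157 ≈ 0.061366.
Under the Kimura two-parameter model, d = −½ ln(1 − 2P − Q) − ¼ ln(1 − 2Q).
1 − 2P − Q = 0.478824, giving −½ ln(0.478824) = 0.368211.
1 − 2Q = 0.877268, giving −¼ ln(0.877268) = 0.032736.
d = 0.368211 + 0.032736 = 0.400947.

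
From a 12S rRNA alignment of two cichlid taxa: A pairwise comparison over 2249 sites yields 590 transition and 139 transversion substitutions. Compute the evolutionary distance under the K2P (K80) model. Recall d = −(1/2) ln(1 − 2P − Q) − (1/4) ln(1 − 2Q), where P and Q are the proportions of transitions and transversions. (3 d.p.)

0.475

P = 590/2249 ≈ 0.262339 and Q = 139/2249 ≈ 0.061805.
Under the Kimura two-parameter model, d = −½ ln(1 − 2P − Q) − ¼ ln(1 − 2Q).
1 − 2P − Q = 0.413517, giving −½ ln(0.413517) = 0.441528.
1 − 2Q = 0.87639, giving −¼ ln(0.87639) = 0.032986.
d = 0.441528 + 0.032986 = 0.474514.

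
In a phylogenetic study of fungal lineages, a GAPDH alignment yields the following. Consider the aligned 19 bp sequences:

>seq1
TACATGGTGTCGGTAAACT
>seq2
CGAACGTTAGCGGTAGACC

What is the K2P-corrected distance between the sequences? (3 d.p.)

0.874

Of 19 sites, 6 differences are transitions and 3 are transversions, so P = 6/19 ≈ 0.315789 and Q = 3/19 ≈ 0.157895.
Under the Kimura two-parameter model, d = −½ ln(1 − 2P − Q) − ¼ ln(1 − 2Q).
1 − 2P − Q = 0.210527, giving −½ ln(0.210527) = 0.779071.
1 − 2Q = 0.68421, giving −¼ ln(0.68421) = 0.094873.
d = 0.779071 + 0.094873 = 0.873944.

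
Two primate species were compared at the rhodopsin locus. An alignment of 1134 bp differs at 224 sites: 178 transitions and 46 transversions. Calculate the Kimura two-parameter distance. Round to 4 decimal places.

0.2400

P = 178/1134 ≈ 0.156966 and Q = 46/1134 ≈ 0.040564.
Under the Kimura two-parameter model, d = −½ ln(1 − 2P − Q) − ¼ ln(1 − 2Q).
1 − 2P − Q = 0.645504, giving −½ ln(0.645504) = 0.218862.
1 − 2Q = 0.918872, giving −¼ ln(0.918872) = 0.021152.
d = 0.218862 + 0.021152 = 0.240014.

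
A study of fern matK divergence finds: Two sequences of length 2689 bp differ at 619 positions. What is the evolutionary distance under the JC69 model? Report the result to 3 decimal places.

p = 619/2689 ≈ 0.230197.
d = −(3/4) ln(1 − 4p/3) = −0.75 ln(1 − 0.306929) = −0.75 ln(0.693071)
  = −0.75 × (-0.366623) = 0.274967 substitutions/site.

0.275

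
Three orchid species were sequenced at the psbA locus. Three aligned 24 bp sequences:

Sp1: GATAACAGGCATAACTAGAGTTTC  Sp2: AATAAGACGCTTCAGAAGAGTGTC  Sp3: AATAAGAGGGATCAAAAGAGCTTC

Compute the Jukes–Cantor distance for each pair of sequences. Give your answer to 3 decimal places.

Sp1–Sp2: 8/24 sites differ → p ≈ 0.333333, d = −0.75 ln(1 − 0.444444) = 0.440839 ≈ 0.441.
Sp1–Sp3: 7/24 sites differ → p ≈ 0.291667, d = −0.75 ln(1 − 0.388889) = 0.369358 ≈ 0.369.
Sp2–Sp3: 6/24 sites differ → p = 0.25, d = −0.75 ln(1 − 0.333333) = 0.304098 ≈ 0.304.

d(Sp1,Sp2) = 0.441, d(Sp1,Sp3) = 0.369, d(Sp2,Sp3) = 0.304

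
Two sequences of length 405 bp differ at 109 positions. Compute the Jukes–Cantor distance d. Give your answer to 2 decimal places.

p = 109/405 ≈ 0.269136.
d = −(3/4) ln(1 − 4p/3) = −0.75 ln(1 − 0.358848) = −0.75 ln(0.641152)
  = −0.75 × (-0.444489) = 0.333367 substitutions/site.

0.33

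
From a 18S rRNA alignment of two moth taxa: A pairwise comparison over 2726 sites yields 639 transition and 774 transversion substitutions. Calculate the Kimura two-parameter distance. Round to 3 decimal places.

P = 639/2726 ≈ 0.234409 and Q = 774/2726 ≈ 0.283933.
Under the Kimura two-parameter model, d = −½ ln(1 − 2P − Q) − ¼ ln(1 − 2Q).
1 − 2P − Q = 0.247249, giving −½ ln(0.247249) = 0.698680.
1 − 2Q = 0.432134, giving −¼ ln(0.432134) = 0.209755.
d = 0.698680 + 0.209755 = 0.908435.

0.908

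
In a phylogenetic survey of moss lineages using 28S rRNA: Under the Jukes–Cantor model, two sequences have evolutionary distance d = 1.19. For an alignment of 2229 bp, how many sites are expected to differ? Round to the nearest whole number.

Invert JC69: p = (3/4)(1 − e^(−4d/3)) = 0.75 × (1 − e^(-1.586667)) = 0.75 × (1 − 0.204606) = 0.596546.
Expected differing sites = pL ≈ 0.596546 × 2229 = 1329.701034 ≈ 1330.

1330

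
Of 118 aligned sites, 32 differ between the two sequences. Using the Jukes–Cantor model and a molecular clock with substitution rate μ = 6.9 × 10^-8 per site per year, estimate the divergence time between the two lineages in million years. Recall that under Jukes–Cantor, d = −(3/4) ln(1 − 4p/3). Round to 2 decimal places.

2.44

p = 32/118 ≈ 0.271186.
d = −(3/4) ln(1 − 4p/3) = −0.75 ln(1 − 0.361581) = −0.75 ln(0.638419)
  = −0.75 × (-0.448760) = 0.336570 substitutions/site.
Under a molecular clock d = 2μt, so t = d/(2μ) = 0.336570 / (2 × 6.9 × 10^-8) = 2.44 million years.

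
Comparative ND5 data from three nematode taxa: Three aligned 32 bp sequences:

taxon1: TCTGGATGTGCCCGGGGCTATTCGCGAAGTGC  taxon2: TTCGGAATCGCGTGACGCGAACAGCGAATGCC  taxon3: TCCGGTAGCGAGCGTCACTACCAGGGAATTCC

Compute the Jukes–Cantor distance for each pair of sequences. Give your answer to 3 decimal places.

taxon1–taxon2: 16/32 sites differ → p = 0.5, d = −0.75 ln(1 − 0.666667) = 0.823960 ≈ 0.824.
taxon1–taxon3: 15/32 sites differ → p = 0.46875, d = −0.75 ln(1 − 0.625) = 0.735622 ≈ 0.736.
taxon2–taxon3: 11/32 sites differ → p = 0.34375, d = −0.75 ln(1 − 0.458333) = 0.459828 ≈ 0.460.

d(taxon1,taxon2) = 0.824, d(taxon1,taxon3) = 0.736, d(taxon2,taxon3) = 0.460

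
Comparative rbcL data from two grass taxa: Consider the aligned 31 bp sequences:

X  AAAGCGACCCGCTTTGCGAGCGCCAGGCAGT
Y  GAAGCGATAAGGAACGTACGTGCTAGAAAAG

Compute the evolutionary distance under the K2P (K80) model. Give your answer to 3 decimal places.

1.094

Of 31 sites, 9 differences are transitions and 8 are transversions, so P = 9/31 ≈ 0.290323 and Q = 8/31 ≈ 0.258065.
Under the Kimura two-parameter model, d = −½ ln(1 − 2P − Q) − ¼ ln(1 − 2Q).
1 − 2P − Q = 0.161289, giving −½ ln(0.161289) = 0.912279.
1 − 2Q = 0.48387, giving −¼ ln(0.48387) = 0.181485.
d = 0.912279 + 0.181485 = 1.093764.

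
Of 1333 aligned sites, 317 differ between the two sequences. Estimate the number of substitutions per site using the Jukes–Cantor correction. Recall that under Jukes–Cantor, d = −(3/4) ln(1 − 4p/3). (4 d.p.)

p = 317/1333 ≈ 0.237809.
d = −(3/4) ln(1 − 4p/3) = −0.75 ln(1 − 0.317079) = −0.75 ln(0.682921)
  = −0.75 × (-0.381376) = 0.286032 substitutions/site.

0.2860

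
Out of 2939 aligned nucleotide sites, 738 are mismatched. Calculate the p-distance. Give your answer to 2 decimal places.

0.25

p = 738/2939 = 0.251105… ≈ 0.25 (to 2 d.p.).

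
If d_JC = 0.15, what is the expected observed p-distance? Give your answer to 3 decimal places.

0.136

p = (3/4)(1 − e^(−4d/3)) = 0.75 × (1 − e^(-0.2)) = 0.75 × (1 − 0.818731) = 0.135952.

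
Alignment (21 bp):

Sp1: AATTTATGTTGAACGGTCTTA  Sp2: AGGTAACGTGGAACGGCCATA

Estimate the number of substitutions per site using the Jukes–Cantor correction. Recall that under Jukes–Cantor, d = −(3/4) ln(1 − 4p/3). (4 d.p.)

The sequences differ at 7 of 21 sites (2, 3, 5, 7, 10, 17, 19), so p = 7/21 ≈ 0.333333.
d = −(3/4) ln(1 − 4p/3) = −0.75 ln(1 − 0.444444) = −0.75 ln(0.555556)
  = −0.75 × (-0.587786) = 0.440840 substitutions/site.

0.4408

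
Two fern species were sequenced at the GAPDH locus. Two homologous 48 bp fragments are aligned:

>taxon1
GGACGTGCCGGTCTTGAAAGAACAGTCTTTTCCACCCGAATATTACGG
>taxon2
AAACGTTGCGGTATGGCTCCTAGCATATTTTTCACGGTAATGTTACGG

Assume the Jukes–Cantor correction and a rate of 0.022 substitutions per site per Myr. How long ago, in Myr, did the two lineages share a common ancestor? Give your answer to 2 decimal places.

The sequences differ at 20 of 48 sites, so p = 20/48 ≈ 0.416667.
d = −(3/4) ln(1 − 4p/3) = −0.75 ln(1 − 0.555556) = −0.75 ln(0.444444)
  = −0.75 × (-0.810931) = 0.608198 substitutions/site.
Under a molecular clock d = 2μt, so t = d/(2μ) = 0.608198 / (2 × 0.022) = 13.82 Myr.

13.82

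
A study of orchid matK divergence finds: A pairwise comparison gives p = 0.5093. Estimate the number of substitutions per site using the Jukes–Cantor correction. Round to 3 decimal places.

d = −(3/4) ln(1 − 4p/3) = −0.75 ln(1 − 0.679067) = −0.75 ln(0.320933)
  = −0.75 × (-1.136523) = 0.852392 substitutions/site.

0.852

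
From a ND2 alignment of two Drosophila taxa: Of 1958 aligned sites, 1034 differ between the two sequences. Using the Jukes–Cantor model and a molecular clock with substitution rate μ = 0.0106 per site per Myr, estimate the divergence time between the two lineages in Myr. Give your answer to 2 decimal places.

p = 1034/1958 ≈ 0.52809.
d = −(3/4) ln(1 − 4p/3) = −0.75 ln(1 − 0.70412) = −0.75 ln(0.29588)
  = −0.75 × (-1.217801) = 0.913351 substitutions/site.
Under a molecular clock d = 2μt, so t = d/(2μ) = 0.913351 / (2 × 0.0106) = 43.08 Myr.

43.08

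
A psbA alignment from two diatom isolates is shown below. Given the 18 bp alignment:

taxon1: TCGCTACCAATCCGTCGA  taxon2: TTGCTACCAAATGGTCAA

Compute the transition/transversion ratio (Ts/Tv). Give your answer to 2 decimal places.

1.50

Transitions are A↔G and C↔T; transversions are all other mismatches.
Transitions: 3. Transversions: 2.
R = 3/2 = 1.50.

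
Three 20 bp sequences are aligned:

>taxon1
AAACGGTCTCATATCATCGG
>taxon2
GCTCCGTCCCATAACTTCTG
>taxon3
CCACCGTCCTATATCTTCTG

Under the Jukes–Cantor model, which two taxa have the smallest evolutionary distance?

taxon1–taxon2: 8/20 differ, p = 0.400, d = 0.572.
taxon1–taxon3: 7/20 differ, p = 0.350, d = 0.471.
taxon2–taxon3: 4/20 differ, p = 0.200, d = 0.233.
The smallest distance is between taxon2 and taxon3.

taxon2 and taxon3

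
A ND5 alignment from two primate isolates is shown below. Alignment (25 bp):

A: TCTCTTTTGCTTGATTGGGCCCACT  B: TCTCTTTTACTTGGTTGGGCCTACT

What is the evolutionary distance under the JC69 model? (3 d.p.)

0.131

The sequences differ at 3 of 25 sites (9, 14, 22), so p = 3/25 = 0.12.
d = −(3/4) ln(1 − 4p/3) = −0.75 ln(1 − 0.16) = −0.75 ln(0.84)
  = −0.75 × (-0.174353) = 0.130765 substitutions/site.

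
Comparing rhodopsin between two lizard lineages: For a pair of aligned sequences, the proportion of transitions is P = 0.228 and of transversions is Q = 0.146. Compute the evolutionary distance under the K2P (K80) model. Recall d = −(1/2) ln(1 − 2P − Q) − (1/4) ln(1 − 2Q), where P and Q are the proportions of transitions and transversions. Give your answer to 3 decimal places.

Under the Kimura two-parameter model, d = −½ ln(1 − 2P − Q) − ¼ ln(1 − 2Q).
1 − 2P − Q = 0.398, giving −½ ln(0.398) = 0.460652.
1 − 2Q = 0.708, giving −¼ ln(0.708) = 0.086328.
d = 0.460652 + 0.086328 = 0.546980.

0.547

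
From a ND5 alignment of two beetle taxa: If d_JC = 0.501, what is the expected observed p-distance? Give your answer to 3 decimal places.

0.365

p = (3/4)(1 − e^(−4d/3)) = 0.75 × (1 − e^(-0.668)) = 0.75 × (1 − 0.512733) = 0.365450.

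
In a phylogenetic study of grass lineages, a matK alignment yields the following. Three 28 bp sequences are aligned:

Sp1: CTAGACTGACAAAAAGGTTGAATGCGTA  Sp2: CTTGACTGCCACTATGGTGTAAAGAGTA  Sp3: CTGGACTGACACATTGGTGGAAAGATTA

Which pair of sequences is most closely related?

Sp2 and Sp3

Sp1–Sp2: 9/28 differ, p = 0.321, d = 0.420.
Sp1–Sp3: 8/28 differ, p = 0.286, d = 0.360.
Sp2–Sp3: 6/28 differ, p = 0.214, d = 0.252.
The smallest distance is between Sp2 and Sp3.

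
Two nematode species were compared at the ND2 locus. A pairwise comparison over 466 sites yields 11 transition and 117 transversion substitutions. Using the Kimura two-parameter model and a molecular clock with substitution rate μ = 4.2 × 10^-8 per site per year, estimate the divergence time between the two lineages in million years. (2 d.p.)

P = 11/466 ≈ 0.023605 and Q = 117/466 ≈ 0.251073.
Under the Kimura two-parameter model, d = −½ ln(1 − 2P − Q) − ¼ ln(1 − 2Q).
1 − 2P − Q = 0.701717, giving −½ ln(0.701717) = 0.177113.
1 − 2Q = 0.497854, giving −¼ ln(0.497854) = 0.174362.
d = 0.177113 + 0.174362 = 0.351475.
Under a molecular clock d = 2μt, so t = d/(2μ) = 0.351475 / (2 × 4.2 × 10^-8) = 4.18 million years.

4.18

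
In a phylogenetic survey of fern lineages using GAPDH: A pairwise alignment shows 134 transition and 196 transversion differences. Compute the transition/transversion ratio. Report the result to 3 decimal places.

0.684

R = 134/196 = 0.683673… ≈ 0.684 (to 3 d.p.).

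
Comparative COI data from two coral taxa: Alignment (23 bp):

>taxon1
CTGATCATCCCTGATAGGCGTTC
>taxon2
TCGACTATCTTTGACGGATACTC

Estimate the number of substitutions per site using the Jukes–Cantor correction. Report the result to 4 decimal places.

The sequences differ at 12 of 23 sites, so p = 12/23 ≈ 0.521739.
d = −(3/4) ln(1 − 4p/3) = −0.75 ln(1 − 0.695652) = −0.75 ln(0.304348)
  = −0.75 × (-1.189583) = 0.892187 substitutions/site.

0.8922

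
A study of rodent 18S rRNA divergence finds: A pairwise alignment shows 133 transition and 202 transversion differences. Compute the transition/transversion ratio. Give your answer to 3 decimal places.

0.658

R = 133/202 = 0.658415… ≈ 0.658 (to 3 d.p.).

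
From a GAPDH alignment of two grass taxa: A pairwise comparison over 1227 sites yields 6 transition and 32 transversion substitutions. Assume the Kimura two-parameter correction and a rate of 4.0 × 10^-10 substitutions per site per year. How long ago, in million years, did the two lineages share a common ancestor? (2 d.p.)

P = 6/1227 ≈ 0.00489 and Q = 32/1227 ≈ 0.02608.
Under the Kimura two-parameter model, d = −½ ln(1 − 2P − Q) − ¼ ln(1 − 2Q).
1 − 2P − Q = 0.96414, giving −½ ln(0.96414) = 0.018259.
1 − 2Q = 0.94784, giving −¼ ln(0.94784) = 0.013392.
d = 0.018259 + 0.013392 = 0.031651.
Under a molecular clock d = 2μt, so t = d/(2μ) = 0.031651 / (2 × 4.0 × 10^-10) = 39.56 million years.

39.56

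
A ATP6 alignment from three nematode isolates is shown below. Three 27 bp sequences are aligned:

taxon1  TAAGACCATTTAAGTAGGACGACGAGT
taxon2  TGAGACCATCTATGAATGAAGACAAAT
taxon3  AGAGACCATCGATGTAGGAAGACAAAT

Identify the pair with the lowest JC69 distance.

taxon2 and taxon3

taxon1–taxon2: 8/27 differ, p = 0.296, d = 0.377.
taxon1–taxon3: 8/27 differ, p = 0.296, d = 0.377.
taxon2–taxon3: 4/27 differ, p = 0.148, d = 0.165.
The smallest distance is between taxon2 and taxon3.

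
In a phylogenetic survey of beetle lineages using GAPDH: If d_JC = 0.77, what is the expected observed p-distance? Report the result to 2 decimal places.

p = (3/4)(1 − e^(−4d/3)) = 0.75 × (1 − e^(-1.026667)) = 0.75 × (1 − 0.358199) = 0.481351.

0.48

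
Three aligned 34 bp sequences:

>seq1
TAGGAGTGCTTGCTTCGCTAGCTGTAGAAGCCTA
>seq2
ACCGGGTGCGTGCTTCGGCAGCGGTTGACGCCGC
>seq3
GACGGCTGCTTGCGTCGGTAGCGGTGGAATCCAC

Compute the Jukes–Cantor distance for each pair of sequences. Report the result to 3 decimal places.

seq1–seq2: 12/34 sites differ → p ≈ 0.352941, d = −0.75 ln(1 − 0.470588) = 0.476991 ≈ 0.477.
seq1–seq3: 11/34 sites differ → p ≈ 0.323529, d = −0.75 ln(1 − 0.431372) = 0.423397 ≈ 0.423.
seq2–seq3: 10/34 sites differ → p ≈ 0.294118, d = −0.75 ln(1 − 0.392157) = 0.373379 ≈ 0.373.

d(seq1,seq2) = 0.477, d(seq1,seq3) = 0.423, d(seq2,seq3) = 0.373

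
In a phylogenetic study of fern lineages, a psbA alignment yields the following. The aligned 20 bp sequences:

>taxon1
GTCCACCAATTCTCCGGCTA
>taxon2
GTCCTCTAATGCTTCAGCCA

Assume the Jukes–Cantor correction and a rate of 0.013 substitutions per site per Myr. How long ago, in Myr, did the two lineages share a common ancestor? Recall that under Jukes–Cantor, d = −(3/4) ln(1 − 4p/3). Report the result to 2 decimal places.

The sequences differ at 6 of 20 sites (5, 7, 11, 14, 16, 19), so p = 6/20 = 0.3.
d = −(3/4) ln(1 − 4p/3) = −0.75 ln(1 − 0.4) = −0.75 ln(0.6)
  = −0.75 × (-0.510826) = 0.383120 substitutions/site.
Under a molecular clock d = 2μt, so t = d/(2μ) = 0.383120 / (2 × 0.013) = 14.74 Myr.

14.74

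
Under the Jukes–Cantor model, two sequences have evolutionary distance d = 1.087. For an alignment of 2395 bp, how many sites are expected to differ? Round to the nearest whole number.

Invert JC69: p = (3/4)(1 − e^(−4d/3)) = 0.75 × (1 − e^(-1.449333)) = 0.75 × (1 − 0.234727) = 0.573955.
Expected differing sites = pL ≈ 0.573955 × 2395 = 1374.622225 ≈ 1375.

1375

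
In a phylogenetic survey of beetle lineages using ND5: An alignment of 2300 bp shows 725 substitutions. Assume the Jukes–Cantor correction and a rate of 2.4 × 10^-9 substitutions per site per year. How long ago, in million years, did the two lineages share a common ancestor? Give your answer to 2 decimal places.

p = 725/2300 ≈ 0.315217.
d = −(3/4) ln(1 − 4p/3) = −0.75 ln(1 − 0.420289) = −0.75 ln(0.579711)
  = −0.75 × (-0.545226) = 0.408920 substitutions/site.
Under a molecular clock d = 2μt, so t = d/(2μ) = 0.408920 / (2 × 2.4 × 10^-9) = 85.19 million years.

85.19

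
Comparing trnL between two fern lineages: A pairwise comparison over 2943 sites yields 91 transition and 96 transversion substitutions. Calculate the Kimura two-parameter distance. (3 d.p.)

P = 91/2943 ≈ 0.030921 and Q = 96/2943 ≈ 0.03262.
Under the Kimura two-parameter model, d = −½ ln(1 − 2P − Q) − ¼ ln(1 − 2Q).
1 − 2P − Q = 0.905538, giving −½ ln(0.905538) = 0.049613.
1 − 2Q = 0.93476, giving −¼ ln(0.93476) = 0.016866.
d = 0.049613 + 0.016866 = 0.066479.

0.066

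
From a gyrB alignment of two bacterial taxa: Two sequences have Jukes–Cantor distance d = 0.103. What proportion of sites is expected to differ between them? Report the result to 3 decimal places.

0.096

p = (3/4)(1 − e^(−4d/3)) = 0.75 × (1 − e^(-0.137333)) = 0.75 × (1 − 0.871680) = 0.096240.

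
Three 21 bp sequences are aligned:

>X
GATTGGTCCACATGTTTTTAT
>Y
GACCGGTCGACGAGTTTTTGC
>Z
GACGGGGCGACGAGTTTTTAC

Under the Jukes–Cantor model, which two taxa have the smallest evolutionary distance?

X–Y: 7/21 differ, p = 0.333, d = 0.441.
X–Z: 7/21 differ, p = 0.333, d = 0.441.
Y–Z: 3/21 differ, p = 0.143, d = 0.158.
The smallest distance is between Y and Z.

Y and Z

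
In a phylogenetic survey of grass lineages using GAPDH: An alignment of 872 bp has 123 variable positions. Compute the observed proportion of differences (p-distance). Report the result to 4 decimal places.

p = 123/872 = 0.141055… ≈ 0.1411 (to 4 d.p.).

0.1411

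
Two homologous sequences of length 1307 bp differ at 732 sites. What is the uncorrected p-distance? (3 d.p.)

p = 732/1307 = 0.560061… ≈ 0.560 (to 3 d.p.).

0.560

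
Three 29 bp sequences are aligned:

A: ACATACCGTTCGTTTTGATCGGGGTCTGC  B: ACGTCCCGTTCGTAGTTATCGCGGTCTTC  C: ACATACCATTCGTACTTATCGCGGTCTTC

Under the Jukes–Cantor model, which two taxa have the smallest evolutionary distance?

B and C

A–B: 7/29 differ, p = 0.241, d = 0.291.
A–C: 6/29 differ, p = 0.207, d = 0.242.
B–C: 4/29 differ, p = 0.138, d = 0.152.
The smallest distance is between B and C.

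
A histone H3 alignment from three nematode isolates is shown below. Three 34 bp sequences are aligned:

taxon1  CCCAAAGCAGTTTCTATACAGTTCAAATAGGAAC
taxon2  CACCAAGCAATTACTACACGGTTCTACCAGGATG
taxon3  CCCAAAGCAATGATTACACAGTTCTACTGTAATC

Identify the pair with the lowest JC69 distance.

taxon1–taxon2: 11/34 differ, p = 0.324, d = 0.423.
taxon1–taxon3: 11/34 differ, p = 0.324, d = 0.423.
taxon2–taxon3: 10/34 differ, p = 0.294, d = 0.373.
The smallest distance is between taxon2 and taxon3.

taxon2 and taxon3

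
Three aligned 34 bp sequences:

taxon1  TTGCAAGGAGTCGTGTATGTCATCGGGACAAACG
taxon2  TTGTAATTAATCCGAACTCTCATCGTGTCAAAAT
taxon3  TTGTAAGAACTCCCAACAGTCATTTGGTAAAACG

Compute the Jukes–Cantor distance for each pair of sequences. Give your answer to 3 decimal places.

taxon1–taxon2: 14/34 sites differ → p ≈ 0.411765, d = −0.75 ln(1 − 0.54902) = 0.597249 ≈ 0.597.
taxon1–taxon3: 13/34 sites differ → p ≈ 0.382353, d = −0.75 ln(1 − 0.509804) = 0.534712 ≈ 0.535.
taxon2–taxon3: 12/34 sites differ → p ≈ 0.352941, d = −0.75 ln(1 − 0.470588) = 0.476991 ≈ 0.477.

d(taxon1,taxon2) = 0.597, d(taxon1,taxon3) = 0.535, d(taxon2,taxon3) = 0.477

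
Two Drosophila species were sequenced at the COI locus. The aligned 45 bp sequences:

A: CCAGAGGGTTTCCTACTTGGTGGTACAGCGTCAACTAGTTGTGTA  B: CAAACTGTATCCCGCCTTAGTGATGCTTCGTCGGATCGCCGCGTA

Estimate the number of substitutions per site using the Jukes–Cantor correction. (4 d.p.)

0.7301

The sequences differ at 21 of 45 sites, so p = 21/45 ≈ 0.466667.
d = −(3/4) ln(1 − 4p/3) = −0.75 ln(1 − 0.622223) = −0.75 ln(0.377777)
  = −0.75 × (-0.973451) = 0.730088 substitutions/site.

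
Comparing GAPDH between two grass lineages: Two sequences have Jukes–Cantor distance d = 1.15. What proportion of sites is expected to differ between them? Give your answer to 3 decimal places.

0.588

p = (3/4)(1 − e^(−4d/3)) = 0.75 × (1 − e^(-1.533333)) = 0.75 × (1 − 0.215815) = 0.588139.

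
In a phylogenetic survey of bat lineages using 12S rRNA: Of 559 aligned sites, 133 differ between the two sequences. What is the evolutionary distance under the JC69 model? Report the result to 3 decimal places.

0.286

p = 133/559 ≈ 0.237925.
d = −(3/4) ln(1 − 4p/3) = −0.75 ln(1 − 0.317233) = −0.75 ln(0.682767)
  = −0.75 × (-0.381602) = 0.286202 substitutions/site.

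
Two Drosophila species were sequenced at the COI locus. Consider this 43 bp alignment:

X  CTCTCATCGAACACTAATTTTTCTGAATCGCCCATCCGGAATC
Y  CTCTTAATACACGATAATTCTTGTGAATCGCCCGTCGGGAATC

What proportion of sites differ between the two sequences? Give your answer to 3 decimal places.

The sequences differ at 11 of 43 positions.
p = 11/43 = 0.255813… ≈ 0.256 (to 3 d.p.).

0.256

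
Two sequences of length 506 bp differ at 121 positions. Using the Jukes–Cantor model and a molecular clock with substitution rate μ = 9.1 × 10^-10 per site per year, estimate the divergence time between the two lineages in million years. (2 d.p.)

p = 121/506 ≈ 0.23913.
d = −(3/4) ln(1 − 4p/3) = −0.75 ln(1 − 0.31884) = −0.75 ln(0.68116)
  = −0.75 × (-0.383958) = 0.287969 substitutions/site.
Under a molecular clock d = 2μt, so t = d/(2μ) = 0.287969 / (2 × 9.1 × 10^-10) = 158.22 million years.

158.22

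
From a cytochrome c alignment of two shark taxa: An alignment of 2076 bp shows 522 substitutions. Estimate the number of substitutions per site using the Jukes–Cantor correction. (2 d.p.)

0.31

p = 522/2076 ≈ 0.251445.
d = −(3/4) ln(1 − 4p/3) = −0.75 ln(1 − 0.33526) = −0.75 ln(0.66474)
  = −0.75 × (-0.408359) = 0.306269 substitutions/site.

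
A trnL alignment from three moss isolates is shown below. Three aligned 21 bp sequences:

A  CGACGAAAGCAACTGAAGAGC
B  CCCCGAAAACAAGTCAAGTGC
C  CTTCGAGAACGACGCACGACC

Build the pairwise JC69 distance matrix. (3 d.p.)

A–B: 6/21 sites differ → p ≈ 0.285714, d = −0.75 ln(1 − 0.380952) = 0.359679 ≈ 0.360.
A–C: 9/21 sites differ → p ≈ 0.428571, d = −0.75 ln(1 − 0.571428) = 0.635472 ≈ 0.635.
B–C: 9/21 sites differ → p ≈ 0.428571, d = −0.75 ln(1 − 0.571428) = 0.635472 ≈ 0.635.

d(A,B) = 0.360, d(A,C) = 0.635, d(B,C) = 0.635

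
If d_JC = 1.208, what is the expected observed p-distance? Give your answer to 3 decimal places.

0.600

p = (3/4)(1 − e^(−4d/3)) = 0.75 × (1 − e^(-1.610667)) = 0.75 × (1 − 0.199754) = 0.600185.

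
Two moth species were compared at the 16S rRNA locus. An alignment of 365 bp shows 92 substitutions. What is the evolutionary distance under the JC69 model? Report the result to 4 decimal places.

p = 92/365 ≈ 0.252055.
d = −(3/4) ln(1 − 4p/3) = −0.75 ln(1 − 0.336073) = −0.75 ln(0.663927)
  = −0.75 × (-0.409583) = 0.307187 substitutions/site.

0.3072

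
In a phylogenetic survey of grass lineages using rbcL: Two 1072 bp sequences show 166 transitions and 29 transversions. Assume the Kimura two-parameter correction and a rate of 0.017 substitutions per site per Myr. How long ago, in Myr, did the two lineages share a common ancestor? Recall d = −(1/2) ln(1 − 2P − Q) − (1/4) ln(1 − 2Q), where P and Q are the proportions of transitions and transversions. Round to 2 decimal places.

P = 166/1072 ≈ 0.154851 and Q = 29/1072 ≈ 0.027052.
Under the Kimura two-parameter model, d = −½ ln(1 − 2P − Q) − ¼ ln(1 − 2Q).
1 − 2P − Q = 0.663246, giving −½ ln(0.663246) = 0.205305.
1 − 2Q = 0.945896, giving −¼ ln(0.945896) = 0.013906.
d = 0.205305 + 0.013906 = 0.219211.
Under a molecular clock d = 2μt, so t = d/(2μ) = 0.219211 / (2 × 0.017) = 6.45 Myr.

6.45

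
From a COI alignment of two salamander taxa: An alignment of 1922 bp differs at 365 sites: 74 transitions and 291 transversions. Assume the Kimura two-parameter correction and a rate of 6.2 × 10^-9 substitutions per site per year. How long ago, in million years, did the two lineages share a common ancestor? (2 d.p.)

17.73

P = 74/1922 ≈ 0.038502 and Q = 291/1922 ≈ 0.151405.
Under the Kimura two-parameter model, d = −½ ln(1 − 2P − Q) − ¼ ln(1 − 2Q).
1 − 2P − Q = 0.771591, giving −½ ln(0.771591) = 0.129650.
1 − 2Q = 0.69719, giving −¼ ln(0.69719) = 0.090174.
d = 0.129650 + 0.090174 = 0.219824.
Under a molecular clock d = 2μt, so t = d/(2μ) = 0.219824 / (2 × 6.2 × 10^-9) = 17.73 million years.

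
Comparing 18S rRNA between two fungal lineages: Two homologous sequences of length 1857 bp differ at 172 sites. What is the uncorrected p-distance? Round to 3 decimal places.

0.093

p = 172/1857 = 0.092622… ≈ 0.093 (to 3 d.p.).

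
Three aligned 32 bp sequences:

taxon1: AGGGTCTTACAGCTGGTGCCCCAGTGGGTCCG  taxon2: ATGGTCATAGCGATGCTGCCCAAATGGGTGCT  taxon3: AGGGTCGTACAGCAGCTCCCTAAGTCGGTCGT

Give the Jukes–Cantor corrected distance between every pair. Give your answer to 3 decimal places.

taxon1–taxon2: 10/32 sites differ → p = 0.3125, d = −0.75 ln(1 − 0.416667) = 0.404248 ≈ 0.404.
taxon1–taxon3: 9/32 sites differ → p = 0.28125, d = −0.75 ln(1 − 0.375) = 0.352503 ≈ 0.353.
taxon2–taxon3: 12/32 sites differ → p = 0.375, d = −0.75 ln(1 − 0.5) = 0.519860 ≈ 0.520.

d(taxon1,taxon2) = 0.404, d(taxon1,taxon3) = 0.353, d(taxon2,taxon3) = 0.520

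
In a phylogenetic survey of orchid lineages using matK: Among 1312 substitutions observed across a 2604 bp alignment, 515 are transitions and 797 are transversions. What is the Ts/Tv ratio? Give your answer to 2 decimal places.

R = 515/797 = 0.646173… ≈ 0.65 (to 2 d.p.).

0.65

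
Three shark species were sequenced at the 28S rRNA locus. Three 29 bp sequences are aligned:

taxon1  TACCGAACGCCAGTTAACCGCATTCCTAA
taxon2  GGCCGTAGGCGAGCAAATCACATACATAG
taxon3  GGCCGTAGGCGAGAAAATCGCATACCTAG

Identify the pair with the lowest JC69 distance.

taxon1–taxon2: 12/29 differ, p = 0.414, d = 0.602.
taxon1–taxon3: 10/29 differ, p = 0.345, d = 0.462.
taxon2–taxon3: 3/29 differ, p = 0.103, d = 0.111.
The smallest distance is between taxon2 and taxon3.

taxon2 and taxon3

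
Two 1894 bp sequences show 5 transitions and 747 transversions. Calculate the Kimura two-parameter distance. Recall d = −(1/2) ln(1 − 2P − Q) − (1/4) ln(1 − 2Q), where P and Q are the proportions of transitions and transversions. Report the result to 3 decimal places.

0.644

P = 5/1894 ≈ 0.00264 and Q = 747/1894 ≈ 0.394403.
Under the Kimura two-parameter model, d = −½ ln(1 − 2P − Q) − ¼ ln(1 − 2Q).
1 − 2P − Q = 0.600317, giving −½ ln(0.600317) = 0.255149.
1 − 2Q = 0.211194, giving −¼ ln(0.211194) = 0.388745.
d = 0.255149 + 0.388745 = 0.643894.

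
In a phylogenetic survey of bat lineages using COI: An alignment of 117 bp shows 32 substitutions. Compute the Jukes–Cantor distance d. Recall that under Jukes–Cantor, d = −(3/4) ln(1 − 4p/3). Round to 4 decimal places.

0.3402

p = 32/117 ≈ 0.273504.
d = −(3/4) ln(1 − 4p/3) = −0.75 ln(1 − 0.364672) = −0.75 ln(0.635328)
  = −0.75 × (-0.453614) = 0.340211 substitutions/site.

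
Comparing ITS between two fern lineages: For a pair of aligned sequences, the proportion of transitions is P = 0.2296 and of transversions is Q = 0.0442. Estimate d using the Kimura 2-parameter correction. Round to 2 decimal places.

0.37

Under the Kimura two-parameter model, d = −½ ln(1 − 2P − Q) − ¼ ln(1 − 2Q).
1 − 2P − Q = 0.4966, giving −½ ln(0.4966) = 0.349985.
1 − 2Q = 0.9116, giving −¼ ln(0.9116) = 0.023138.
d = 0.349985 + 0.023138 = 0.373123.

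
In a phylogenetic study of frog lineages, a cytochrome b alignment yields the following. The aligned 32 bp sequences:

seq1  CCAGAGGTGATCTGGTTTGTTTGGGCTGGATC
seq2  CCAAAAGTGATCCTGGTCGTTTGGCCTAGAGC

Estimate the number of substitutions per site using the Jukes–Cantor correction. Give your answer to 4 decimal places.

0.3525

The sequences differ at 9 of 32 sites (4, 6, 13, 14, 16, 18, 25, 28, 31), so p = 9/32 = 0.28125.
d = −(3/4) ln(1 − 4p/3) = −0.75 ln(1 − 0.375) = −0.75 ln(0.625)
  = −0.75 × (-0.470004) = 0.352503 substitutions/site.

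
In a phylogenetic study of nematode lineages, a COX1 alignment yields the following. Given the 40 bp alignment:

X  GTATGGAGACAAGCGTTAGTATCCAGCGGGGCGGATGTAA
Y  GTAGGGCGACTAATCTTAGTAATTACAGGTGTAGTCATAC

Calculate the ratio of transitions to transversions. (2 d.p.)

0.80

Transitions are A↔G and C↔T; transversions are all other mismatches.
Transitions: 8. Transversions: 10.
R = 8/10 = 0.80.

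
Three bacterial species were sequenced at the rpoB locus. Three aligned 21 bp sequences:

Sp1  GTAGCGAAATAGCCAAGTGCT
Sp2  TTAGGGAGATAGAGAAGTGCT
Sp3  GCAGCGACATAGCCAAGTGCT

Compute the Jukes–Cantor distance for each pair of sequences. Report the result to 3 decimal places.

Sp1–Sp2: 5/21 sites differ → p ≈ 0.238095, d = −0.75 ln(1 − 0.31746) = 0.286451 ≈ 0.286.
Sp1–Sp3: 2/21 sites differ → p ≈ 0.095238, d = −0.75 ln(1 − 0.126984) = 0.101851 ≈ 0.102.
Sp2–Sp3: 6/21 sites differ → p ≈ 0.285714, d = −0.75 ln(1 − 0.380952) = 0.359679 ≈ 0.360.

d(Sp1,Sp2) = 0.286, d(Sp1,Sp3) = 0.102, d(Sp2,Sp3) = 0.360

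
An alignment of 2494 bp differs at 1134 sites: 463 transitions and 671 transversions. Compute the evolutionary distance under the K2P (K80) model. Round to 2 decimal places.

0.70

P = 463/2494 ≈ 0.185646 and Q = 671/2494 ≈ 0.269046.
Under the Kimura two-parameter model, d = −½ ln(1 − 2P − Q) − ¼ ln(1 − 2Q).
1 − 2P − Q = 0.359662, giving −½ ln(0.359662) = 0.511295.
1 − 2Q = 0.461908, giving −¼ ln(0.461908) = 0.193097.
d = 0.511295 + 0.193097 = 0.704392.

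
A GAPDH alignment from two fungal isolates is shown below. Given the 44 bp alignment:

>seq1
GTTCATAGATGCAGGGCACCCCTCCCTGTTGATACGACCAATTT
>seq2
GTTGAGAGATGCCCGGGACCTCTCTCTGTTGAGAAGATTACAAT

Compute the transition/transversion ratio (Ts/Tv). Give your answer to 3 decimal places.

0.400

Transitions are A↔G and C↔T; transversions are all other mismatches.
Transitions: 4. Transversions: 10.
R = 4/10 = 0.400.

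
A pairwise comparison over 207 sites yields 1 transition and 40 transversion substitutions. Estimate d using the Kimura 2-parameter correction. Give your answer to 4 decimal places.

P = 1/207 ≈ 0.004831 and Q = 40/207 ≈ 0.193237.
Under the Kimura two-parameter model, d = −½ ln(1 − 2P − Q) − ¼ ln(1 − 2Q).
1 − 2P − Q = 0.797101, giving −½ ln(0.797101) = 0.113387.
1 − 2Q = 0.613526, giving −¼ ln(0.613526) = 0.122133.
d = 0.113387 + 0.122133 = 0.235520.

0.2355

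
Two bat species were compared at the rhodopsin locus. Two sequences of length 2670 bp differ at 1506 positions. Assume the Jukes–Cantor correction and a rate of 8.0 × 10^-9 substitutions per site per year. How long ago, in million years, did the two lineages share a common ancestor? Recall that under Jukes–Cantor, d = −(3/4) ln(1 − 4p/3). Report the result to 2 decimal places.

p = 1506/2670 ≈ 0.564045.
d = −(3/4) ln(1 − 4p/3) = −0.75 ln(1 − 0.75206) = −0.75 ln(0.24794)
  = −0.75 × (-1.394568) = 1.045926 substitutions/site.
Under a molecular clock d = 2μt, so t = d/(2μ) = 1.045926 / (2 × 8.0 × 10^-9) = 65.37 million years.

65.37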